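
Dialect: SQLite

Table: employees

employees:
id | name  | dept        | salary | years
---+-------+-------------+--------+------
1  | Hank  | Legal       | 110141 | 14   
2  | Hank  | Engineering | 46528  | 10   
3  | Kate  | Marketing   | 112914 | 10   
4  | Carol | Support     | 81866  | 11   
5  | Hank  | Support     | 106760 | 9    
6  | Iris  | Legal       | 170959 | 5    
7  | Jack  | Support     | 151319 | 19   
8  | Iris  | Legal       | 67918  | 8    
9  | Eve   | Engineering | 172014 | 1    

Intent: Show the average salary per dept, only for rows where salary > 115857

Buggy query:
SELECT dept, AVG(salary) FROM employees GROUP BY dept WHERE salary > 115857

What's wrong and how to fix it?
Bug: Row-level WHERE must come before GROUP BY in the clause order

Fix: Move the WHERE clause before GROUP BY

Corrected query:
SELECT dept, AVG(salary) FROM employees WHERE salary > 115857 GROUP BY dept

Result:
dept        | AVG(salary)
------------+------------
Engineering | 172014     
Legal       | 170959     
Support     | 151319     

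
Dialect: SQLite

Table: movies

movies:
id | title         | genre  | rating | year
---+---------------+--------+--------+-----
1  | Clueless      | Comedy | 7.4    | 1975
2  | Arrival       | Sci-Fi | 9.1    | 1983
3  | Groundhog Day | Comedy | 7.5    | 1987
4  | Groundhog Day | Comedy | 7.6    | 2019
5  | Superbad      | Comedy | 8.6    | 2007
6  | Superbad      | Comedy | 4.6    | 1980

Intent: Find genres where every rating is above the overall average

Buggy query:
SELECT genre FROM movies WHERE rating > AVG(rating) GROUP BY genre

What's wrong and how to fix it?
Bug: AVG() is an aggregate; it can't sit directly in WHERE

Fix: Use a subquery for AVG and a HAVING MIN(...) filter so the condition holds for every row in the group

Corrected query:
SELECT genre FROM movies GROUP BY genre HAVING MIN(rating) > (SELECT AVG(rating) FROM movies)

Result:
genre 
------
Sci-Fi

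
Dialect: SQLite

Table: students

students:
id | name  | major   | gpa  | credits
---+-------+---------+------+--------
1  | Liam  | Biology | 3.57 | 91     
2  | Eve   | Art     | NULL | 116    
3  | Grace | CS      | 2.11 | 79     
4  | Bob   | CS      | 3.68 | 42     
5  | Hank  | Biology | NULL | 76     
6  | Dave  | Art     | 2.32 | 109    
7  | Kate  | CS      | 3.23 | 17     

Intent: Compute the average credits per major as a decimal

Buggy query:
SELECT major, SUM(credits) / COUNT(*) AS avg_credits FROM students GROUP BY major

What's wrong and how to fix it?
Bug: SUM(credits) and COUNT(*) are both integers; the division truncates the fractional part

Fix: Multiply by 1.0 (or CAST to REAL) to force floating-point division

Corrected query:
SELECT major, SUM(credits) * 1.0 / COUNT(*) AS avg_credits FROM students GROUP BY major

Result:
major   | avg_credits
--------+------------
Art     | 112.5      
Biology | 83.5       
CS      | 46         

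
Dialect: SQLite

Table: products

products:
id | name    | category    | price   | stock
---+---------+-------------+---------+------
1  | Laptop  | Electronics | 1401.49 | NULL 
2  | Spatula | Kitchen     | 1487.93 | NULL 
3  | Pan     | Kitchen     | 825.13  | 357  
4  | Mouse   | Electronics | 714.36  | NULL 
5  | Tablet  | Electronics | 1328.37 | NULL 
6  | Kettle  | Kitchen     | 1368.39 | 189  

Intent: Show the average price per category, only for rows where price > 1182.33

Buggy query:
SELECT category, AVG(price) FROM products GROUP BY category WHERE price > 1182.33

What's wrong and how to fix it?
Bug: WHERE cannot follow GROUP BY

Fix: Move the WHERE clause before GROUP BY

Corrected query:
SELECT category, AVG(price) FROM products WHERE price > 1182.33 GROUP BY category

Result:
category    | AVG(price)
------------+-----------
Electronics | 1364.93   
Kitchen     | 1428.16   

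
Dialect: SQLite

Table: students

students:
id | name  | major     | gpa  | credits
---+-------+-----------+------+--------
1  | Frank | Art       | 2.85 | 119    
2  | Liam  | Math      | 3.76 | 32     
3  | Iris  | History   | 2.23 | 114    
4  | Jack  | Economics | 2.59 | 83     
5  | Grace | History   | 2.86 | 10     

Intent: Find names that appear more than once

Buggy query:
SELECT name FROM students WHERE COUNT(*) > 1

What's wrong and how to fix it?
Bug: COUNT(*) is an aggregate and cannot be used in WHERE

Fix: GROUP BY name, then filter groups with HAVING COUNT(*) > 1

Corrected query:
SELECT name FROM students GROUP BY name HAVING COUNT(*) > 1

Result:
(no rows)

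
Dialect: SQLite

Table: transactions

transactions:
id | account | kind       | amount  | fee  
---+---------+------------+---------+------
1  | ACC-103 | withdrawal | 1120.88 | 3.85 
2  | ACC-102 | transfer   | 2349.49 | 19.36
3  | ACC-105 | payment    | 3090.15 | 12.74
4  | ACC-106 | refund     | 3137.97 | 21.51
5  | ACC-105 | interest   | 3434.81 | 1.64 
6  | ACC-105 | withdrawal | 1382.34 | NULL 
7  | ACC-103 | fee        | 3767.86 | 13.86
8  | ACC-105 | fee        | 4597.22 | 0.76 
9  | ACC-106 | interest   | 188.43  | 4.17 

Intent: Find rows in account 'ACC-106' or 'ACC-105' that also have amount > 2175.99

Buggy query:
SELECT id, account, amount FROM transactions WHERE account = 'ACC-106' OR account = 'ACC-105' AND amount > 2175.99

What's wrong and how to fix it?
Bug: Without parentheses, AND is evaluated before OR, so the amount filter only applies to the 'ACC-105' branch

Fix: Group the OR with parentheses (or use IN), then AND the threshold

Corrected query:
SELECT id, account, amount FROM transactions WHERE (account = 'ACC-106' OR account = 'ACC-105') AND amount > 2175.99

Result:
id | account | amount 
---+---------+--------
3  | ACC-105 | 3090.15
4  | ACC-106 | 3137.97
5  | ACC-105 | 3434.81
8  | ACC-105 | 4597.22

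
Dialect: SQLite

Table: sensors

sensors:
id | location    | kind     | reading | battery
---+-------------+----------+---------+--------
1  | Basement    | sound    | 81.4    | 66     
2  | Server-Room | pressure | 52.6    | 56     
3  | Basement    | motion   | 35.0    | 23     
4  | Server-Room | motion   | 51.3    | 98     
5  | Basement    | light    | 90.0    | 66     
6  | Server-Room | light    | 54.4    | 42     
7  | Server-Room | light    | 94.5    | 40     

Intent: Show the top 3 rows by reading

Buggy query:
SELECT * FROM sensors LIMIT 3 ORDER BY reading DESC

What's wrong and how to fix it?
Bug: ORDER BY cannot follow LIMIT; LIMIT is the final clause

Fix: Swap the clauses: ORDER BY first, then LIMIT

Corrected query:
SELECT * FROM sensors ORDER BY reading DESC LIMIT 3

Result:
id | location    | kind  | reading | battery
---+-------------+-------+---------+--------
7  | Server-Room | light | 94.5    | 40     
5  | Basement    | light | 90      | 66     
1  | Basement    | sound | 81.4    | 66     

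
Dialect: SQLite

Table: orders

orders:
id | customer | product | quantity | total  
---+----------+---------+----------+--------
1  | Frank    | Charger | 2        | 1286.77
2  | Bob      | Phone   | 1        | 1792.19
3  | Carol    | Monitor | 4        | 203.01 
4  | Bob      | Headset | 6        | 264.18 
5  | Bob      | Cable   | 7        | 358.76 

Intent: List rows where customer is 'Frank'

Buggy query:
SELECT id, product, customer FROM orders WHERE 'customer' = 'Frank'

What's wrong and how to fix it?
Bug: 'customer' in single quotes is a string literal, not the column; the comparison is literal-vs-literal and never true

Fix: Remove the quotes around the column name (or use double quotes for an identifier)

Corrected query:
SELECT id, product, customer FROM orders WHERE customer = 'Frank'

Result:
id | product | customer
---+---------+---------
1  | Charger | Frank   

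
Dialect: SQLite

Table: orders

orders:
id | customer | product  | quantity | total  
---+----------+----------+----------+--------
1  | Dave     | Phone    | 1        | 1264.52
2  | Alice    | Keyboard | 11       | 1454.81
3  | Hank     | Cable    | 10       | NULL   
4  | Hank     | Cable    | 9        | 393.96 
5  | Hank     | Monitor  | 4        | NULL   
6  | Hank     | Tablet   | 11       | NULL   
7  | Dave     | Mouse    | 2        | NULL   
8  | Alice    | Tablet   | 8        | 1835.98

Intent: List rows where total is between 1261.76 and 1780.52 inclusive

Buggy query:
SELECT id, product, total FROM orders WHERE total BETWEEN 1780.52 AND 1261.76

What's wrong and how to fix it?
Bug: The bounds are reversed; BETWEEN a AND b requires a <= b to match anything

Fix: Swap the bounds so the smaller value comes first

Corrected query:
SELECT id, product, total FROM orders WHERE total BETWEEN 1261.76 AND 1780.52

Result:
id | product  | total  
---+----------+--------
1  | Phone    | 1264.52
2  | Keyboard | 1454.81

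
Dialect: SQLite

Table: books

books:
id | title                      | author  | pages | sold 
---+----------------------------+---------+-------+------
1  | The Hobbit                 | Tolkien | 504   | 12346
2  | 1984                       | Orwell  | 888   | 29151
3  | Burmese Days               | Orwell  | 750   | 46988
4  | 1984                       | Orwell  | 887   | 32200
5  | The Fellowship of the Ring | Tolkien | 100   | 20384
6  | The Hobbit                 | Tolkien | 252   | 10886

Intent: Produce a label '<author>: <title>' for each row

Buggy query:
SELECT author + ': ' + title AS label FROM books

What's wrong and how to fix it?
Bug: SQLite uses || for string concatenation; + coerces text to numbers (yielding 0)

Fix: Use the || operator for string concatenation

Corrected query:
SELECT author || ': ' || title AS label FROM books

Result:
label                              
-----------------------------------
Tolkien: The Hobbit                
Orwell: 1984                       
Orwell: Burmese Days               
Orwell: 1984                       
Tolkien: The Fellowship of the Ring
Tolkien: The Hobbit                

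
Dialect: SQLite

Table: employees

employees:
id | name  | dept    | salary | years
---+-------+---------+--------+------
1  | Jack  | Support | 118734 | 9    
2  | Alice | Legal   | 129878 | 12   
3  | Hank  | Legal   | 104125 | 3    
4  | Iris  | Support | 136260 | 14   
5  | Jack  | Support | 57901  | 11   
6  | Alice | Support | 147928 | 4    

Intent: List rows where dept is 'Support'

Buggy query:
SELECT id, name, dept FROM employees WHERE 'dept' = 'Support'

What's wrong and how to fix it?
Bug: Single quotes denote string literals in SQL; the column name is being compared as a constant string

Fix: Remove the quotes around the column name (or use double quotes for an identifier)

Corrected query:
SELECT id, name, dept FROM employees WHERE dept = 'Support'

Result:
id | name  | dept   
---+-------+--------
1  | Jack  | Support
4  | Iris  | Support
5  | Jack  | Support
6  | Alice | Support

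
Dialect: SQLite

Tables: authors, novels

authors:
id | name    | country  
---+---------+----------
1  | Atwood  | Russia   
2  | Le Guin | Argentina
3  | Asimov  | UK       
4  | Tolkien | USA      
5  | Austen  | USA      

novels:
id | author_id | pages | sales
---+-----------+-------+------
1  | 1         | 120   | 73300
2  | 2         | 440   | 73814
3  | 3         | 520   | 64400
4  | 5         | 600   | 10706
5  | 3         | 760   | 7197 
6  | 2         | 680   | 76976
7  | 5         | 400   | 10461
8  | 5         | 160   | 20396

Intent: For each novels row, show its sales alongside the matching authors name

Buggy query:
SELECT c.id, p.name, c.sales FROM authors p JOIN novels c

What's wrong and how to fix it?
Bug: JOIN with no ON clause produces a cartesian product; every novels row pairs with every authors row

Fix: Add ON c.author_id = p.id to the JOIN

Corrected query:
SELECT c.id, p.name, c.sales FROM authors p JOIN novels c ON c.author_id = p.id

Result:
id | name    | sales
---+---------+------
1  | Atwood  | 73300
2  | Le Guin | 73814
3  | Asimov  | 64400
4  | Austen  | 10706
5  | Asimov  | 7197 
6  | Le Guin | 76976
7  | Austen  | 10461
8  | Austen  | 20396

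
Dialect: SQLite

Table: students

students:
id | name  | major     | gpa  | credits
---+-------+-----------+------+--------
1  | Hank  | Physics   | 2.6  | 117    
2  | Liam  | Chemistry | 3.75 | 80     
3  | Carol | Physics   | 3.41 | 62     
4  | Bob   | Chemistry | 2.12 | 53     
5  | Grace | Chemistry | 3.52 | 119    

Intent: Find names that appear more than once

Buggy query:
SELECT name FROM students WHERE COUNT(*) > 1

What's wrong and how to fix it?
Bug: COUNT(*) is an aggregate and cannot be used in WHERE

Fix: Group first, then use HAVING for the count condition

Corrected query:
SELECT name FROM students GROUP BY name HAVING COUNT(*) > 1

Result:
(no rows)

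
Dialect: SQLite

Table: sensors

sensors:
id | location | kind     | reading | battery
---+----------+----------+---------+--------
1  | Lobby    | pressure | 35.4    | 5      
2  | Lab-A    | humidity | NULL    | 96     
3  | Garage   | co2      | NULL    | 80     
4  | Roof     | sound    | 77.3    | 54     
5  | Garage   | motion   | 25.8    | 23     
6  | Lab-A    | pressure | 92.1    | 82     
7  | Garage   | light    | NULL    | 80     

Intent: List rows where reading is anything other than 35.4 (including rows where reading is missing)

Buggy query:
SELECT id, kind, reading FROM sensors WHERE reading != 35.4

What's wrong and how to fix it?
Bug: 'reading != 35.4' is unknown when reading is NULL, so NULL rows are silently excluded

Fix: Handle NULL separately with IS NULL alongside the inequality

Corrected query:
SELECT id, kind, reading FROM sensors WHERE reading != 35.4 OR reading IS NULL

Result:
id | kind     | reading
---+----------+--------
2  | humidity | NULL   
3  | co2      | NULL   
4  | sound    | 77.3   
5  | motion   | 25.8   
6  | pressure | 92.1   
7  | light    | NULL   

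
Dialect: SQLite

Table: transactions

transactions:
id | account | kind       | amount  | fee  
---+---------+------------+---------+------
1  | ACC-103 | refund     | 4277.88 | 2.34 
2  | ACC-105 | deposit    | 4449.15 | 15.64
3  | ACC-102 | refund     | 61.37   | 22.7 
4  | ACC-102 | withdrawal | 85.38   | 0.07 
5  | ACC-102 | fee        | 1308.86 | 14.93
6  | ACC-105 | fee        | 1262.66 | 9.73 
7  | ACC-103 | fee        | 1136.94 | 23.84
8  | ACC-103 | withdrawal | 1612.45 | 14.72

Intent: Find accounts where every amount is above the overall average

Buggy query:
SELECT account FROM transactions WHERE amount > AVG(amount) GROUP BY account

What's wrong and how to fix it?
Bug: WHERE evaluates per row before aggregation, so AVG() is unavailable

Fix: Use a subquery for AVG and a HAVING MIN(...) filter so the condition holds for every row in the group

Corrected query:
SELECT account FROM transactions GROUP BY account HAVING MIN(amount) > (SELECT AVG(amount) FROM transactions)

Result:
(no rows)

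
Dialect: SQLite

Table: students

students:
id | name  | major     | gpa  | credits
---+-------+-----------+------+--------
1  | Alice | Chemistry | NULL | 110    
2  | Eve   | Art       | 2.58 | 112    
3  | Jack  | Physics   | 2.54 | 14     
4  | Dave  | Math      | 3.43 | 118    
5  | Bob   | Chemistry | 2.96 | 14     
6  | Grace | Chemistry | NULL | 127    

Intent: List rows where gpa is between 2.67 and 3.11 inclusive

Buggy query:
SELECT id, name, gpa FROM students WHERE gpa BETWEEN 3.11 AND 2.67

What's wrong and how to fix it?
Bug: BETWEEN expects the lower bound first; with 3.11 AND 2.67 the range is empty

Fix: Swap the bounds so the smaller value comes first

Corrected query:
SELECT id, name, gpa FROM students WHERE gpa BETWEEN 2.67 AND 3.11

Result:
id | name | gpa 
---+------+-----
5  | Bob  | 2.96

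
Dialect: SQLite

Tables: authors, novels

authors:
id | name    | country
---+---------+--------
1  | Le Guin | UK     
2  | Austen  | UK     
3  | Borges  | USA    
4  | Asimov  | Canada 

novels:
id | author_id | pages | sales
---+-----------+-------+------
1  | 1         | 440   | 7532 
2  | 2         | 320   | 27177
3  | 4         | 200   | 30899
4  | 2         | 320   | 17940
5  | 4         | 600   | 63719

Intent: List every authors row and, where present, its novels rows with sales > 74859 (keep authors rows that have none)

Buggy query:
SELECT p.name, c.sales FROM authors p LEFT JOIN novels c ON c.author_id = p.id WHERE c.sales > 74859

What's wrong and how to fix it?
Bug: Filtering c.sales in WHERE discards the NULL rows produced by LEFT JOIN, turning it into an inner join

Fix: Put 'c.sales > 74859' in the JOIN's ON clause instead of WHERE

Corrected query:
SELECT p.name, c.sales FROM authors p LEFT JOIN novels c ON c.author_id = p.id AND c.sales > 74859

Result:
name    | sales
--------+------
Le Guin | NULL 
Austen  | NULL 
Borges  | NULL 
Asimov  | NULL 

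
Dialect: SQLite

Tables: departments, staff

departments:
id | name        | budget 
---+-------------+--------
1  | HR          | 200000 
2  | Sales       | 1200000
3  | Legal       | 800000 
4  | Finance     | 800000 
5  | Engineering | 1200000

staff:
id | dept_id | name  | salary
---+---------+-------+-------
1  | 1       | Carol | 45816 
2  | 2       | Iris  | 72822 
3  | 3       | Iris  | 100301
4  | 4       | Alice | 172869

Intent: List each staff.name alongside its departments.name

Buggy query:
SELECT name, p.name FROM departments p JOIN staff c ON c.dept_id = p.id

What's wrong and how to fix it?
Bug: 'name' exists in both joined tables, so the database can't tell which one is meant

Fix: Qualify the column with its table alias (c.name)

Corrected query:
SELECT c.name, p.name FROM departments p JOIN staff c ON c.dept_id = p.id

Result:
name  | name   
------+--------
Carol | HR     
Iris  | Sales  
Iris  | Legal  
Alice | Finance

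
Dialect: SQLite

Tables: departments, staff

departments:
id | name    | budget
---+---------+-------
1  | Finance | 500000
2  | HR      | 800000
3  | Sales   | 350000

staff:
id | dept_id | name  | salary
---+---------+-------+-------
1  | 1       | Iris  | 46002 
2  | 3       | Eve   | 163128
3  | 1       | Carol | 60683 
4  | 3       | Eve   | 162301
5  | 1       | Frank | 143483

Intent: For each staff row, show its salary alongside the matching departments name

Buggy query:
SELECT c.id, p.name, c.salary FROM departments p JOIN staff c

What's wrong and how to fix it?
Bug: Missing join condition: each staff row is matched to all departments rows instead of just its own

Fix: Specify the join condition linking the foreign key to the parent id

Corrected query:
SELECT c.id, p.name, c.salary FROM departments p JOIN staff c ON c.dept_id = p.id

Result:
id | name    | salary
---+---------+-------
1  | Finance | 46002 
2  | Sales   | 163128
3  | Finance | 60683 
4  | Sales   | 162301
5  | Finance | 143483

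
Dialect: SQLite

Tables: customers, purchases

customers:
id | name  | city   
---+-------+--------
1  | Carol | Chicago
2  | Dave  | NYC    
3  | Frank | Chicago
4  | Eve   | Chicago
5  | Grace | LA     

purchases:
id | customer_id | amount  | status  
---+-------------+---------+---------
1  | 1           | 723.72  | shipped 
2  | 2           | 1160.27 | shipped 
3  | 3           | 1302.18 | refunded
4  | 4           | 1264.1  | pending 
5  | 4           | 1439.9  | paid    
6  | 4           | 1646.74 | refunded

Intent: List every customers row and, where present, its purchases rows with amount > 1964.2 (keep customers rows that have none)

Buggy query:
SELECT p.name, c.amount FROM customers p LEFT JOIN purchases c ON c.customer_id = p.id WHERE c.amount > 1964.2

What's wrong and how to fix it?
Bug: Filtering c.amount in WHERE discards the NULL rows produced by LEFT JOIN, turning it into an inner join

Fix: Move the right-table condition into the ON clause so unmatched parents are kept

Corrected query:
SELECT p.name, c.amount FROM customers p LEFT JOIN purchases c ON c.customer_id = p.id AND c.amount > 1964.2

Result:
name  | amount
------+-------
Carol | NULL  
Dave  | NULL  
Frank | NULL  
Eve   | NULL  
Grace | NULL  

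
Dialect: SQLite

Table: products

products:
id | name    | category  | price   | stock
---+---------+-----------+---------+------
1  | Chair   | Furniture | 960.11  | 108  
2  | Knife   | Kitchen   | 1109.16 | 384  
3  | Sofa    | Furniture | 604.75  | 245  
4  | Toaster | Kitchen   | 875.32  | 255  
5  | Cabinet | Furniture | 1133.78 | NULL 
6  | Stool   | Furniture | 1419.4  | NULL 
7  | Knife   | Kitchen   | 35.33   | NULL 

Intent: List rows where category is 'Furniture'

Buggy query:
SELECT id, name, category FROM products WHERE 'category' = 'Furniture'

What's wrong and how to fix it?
Bug: Single quotes denote string literals in SQL; the column name is being compared as a constant string

Fix: Reference the column as category without single quotes

Corrected query:
SELECT id, name, category FROM products WHERE category = 'Furniture'

Result:
id | name    | category 
---+---------+----------
1  | Chair   | Furniture
3  | Sofa    | Furniture
5  | Cabinet | Furniture
6  | Stool   | Furniture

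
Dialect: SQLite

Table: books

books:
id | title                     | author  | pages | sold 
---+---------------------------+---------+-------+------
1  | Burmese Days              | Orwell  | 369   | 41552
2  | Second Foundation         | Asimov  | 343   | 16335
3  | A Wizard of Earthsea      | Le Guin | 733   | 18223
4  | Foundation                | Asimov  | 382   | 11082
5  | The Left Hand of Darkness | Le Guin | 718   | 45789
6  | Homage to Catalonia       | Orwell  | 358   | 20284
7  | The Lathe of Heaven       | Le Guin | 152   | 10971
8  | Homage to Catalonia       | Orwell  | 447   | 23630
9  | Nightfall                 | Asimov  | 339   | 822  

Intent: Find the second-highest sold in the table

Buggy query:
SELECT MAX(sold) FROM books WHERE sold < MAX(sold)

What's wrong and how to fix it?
Bug: MAX(sold) on the right of the comparison is an aggregate-in-WHERE error

Fix: Compute the overall MAX in a subquery, then take MAX of rows below it

Corrected query:
SELECT MAX(sold) FROM books WHERE sold < (SELECT MAX(sold) FROM books)

Result:
MAX(sold)
---------
41552    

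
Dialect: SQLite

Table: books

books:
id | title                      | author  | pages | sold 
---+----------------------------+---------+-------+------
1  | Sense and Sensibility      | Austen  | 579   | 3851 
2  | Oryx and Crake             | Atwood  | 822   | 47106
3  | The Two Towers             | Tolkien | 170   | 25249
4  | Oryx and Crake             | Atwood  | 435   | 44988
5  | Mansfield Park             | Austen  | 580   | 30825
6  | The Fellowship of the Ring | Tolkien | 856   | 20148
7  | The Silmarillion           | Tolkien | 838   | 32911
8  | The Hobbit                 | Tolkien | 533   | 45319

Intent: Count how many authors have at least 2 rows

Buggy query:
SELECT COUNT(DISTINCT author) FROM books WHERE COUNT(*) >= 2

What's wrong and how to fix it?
Bug: WHERE filters individual rows, not groups, so a group-level COUNT is invalid there

Fix: Use a subquery that GROUPs and filters with HAVING, then count its rows

Corrected query:
SELECT COUNT(*) FROM (SELECT author FROM books GROUP BY author HAVING COUNT(*) >= 2)

Result:
COUNT(*)
--------
3       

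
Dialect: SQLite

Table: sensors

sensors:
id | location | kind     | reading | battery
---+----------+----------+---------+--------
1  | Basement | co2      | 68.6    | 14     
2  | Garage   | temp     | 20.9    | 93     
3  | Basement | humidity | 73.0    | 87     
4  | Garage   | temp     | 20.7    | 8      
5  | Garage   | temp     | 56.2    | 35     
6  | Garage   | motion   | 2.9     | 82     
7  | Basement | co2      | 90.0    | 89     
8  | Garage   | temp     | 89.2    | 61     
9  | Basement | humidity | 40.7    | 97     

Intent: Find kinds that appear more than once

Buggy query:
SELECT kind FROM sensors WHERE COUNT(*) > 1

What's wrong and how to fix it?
Bug: COUNT(*) is an aggregate and cannot be used in WHERE

Fix: Group first, then use HAVING for the count condition

Corrected query:
SELECT kind FROM sensors GROUP BY kind HAVING COUNT(*) > 1

Result:
kind    
--------
co2     
humidity
temp    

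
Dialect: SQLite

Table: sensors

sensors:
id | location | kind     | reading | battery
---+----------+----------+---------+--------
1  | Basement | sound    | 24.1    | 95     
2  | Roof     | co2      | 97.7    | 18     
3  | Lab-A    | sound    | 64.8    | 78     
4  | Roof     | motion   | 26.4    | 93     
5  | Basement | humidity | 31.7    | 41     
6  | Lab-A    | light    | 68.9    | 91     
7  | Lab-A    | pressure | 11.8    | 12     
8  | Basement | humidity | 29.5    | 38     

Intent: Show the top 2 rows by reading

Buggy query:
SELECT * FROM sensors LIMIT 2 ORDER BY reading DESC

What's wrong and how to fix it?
Bug: LIMIT must come after ORDER BY

Fix: Swap the clauses: ORDER BY first, then LIMIT

Corrected query:
SELECT * FROM sensors ORDER BY reading DESC LIMIT 2

Result:
id | location | kind  | reading | battery
---+----------+-------+---------+--------
2  | Roof     | co2   | 97.7    | 18     
6  | Lab-A    | light | 68.9    | 91     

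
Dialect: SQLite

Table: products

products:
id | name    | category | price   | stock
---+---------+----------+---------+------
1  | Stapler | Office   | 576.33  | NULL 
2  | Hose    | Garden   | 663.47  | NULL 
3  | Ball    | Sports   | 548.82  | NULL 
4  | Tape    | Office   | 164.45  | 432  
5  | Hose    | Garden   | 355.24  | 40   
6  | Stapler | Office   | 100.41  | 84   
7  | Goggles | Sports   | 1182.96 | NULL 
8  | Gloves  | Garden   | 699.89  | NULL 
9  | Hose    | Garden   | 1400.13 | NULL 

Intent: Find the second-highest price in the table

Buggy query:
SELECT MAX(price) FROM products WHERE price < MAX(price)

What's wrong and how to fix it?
Bug: MAX(price) on the right of the comparison is an aggregate-in-WHERE error

Fix: Put the inner MAX in a scalar subquery

Corrected query:
SELECT MAX(price) FROM products WHERE price < (SELECT MAX(price) FROM products)

Result:
MAX(price)
----------
1182.96   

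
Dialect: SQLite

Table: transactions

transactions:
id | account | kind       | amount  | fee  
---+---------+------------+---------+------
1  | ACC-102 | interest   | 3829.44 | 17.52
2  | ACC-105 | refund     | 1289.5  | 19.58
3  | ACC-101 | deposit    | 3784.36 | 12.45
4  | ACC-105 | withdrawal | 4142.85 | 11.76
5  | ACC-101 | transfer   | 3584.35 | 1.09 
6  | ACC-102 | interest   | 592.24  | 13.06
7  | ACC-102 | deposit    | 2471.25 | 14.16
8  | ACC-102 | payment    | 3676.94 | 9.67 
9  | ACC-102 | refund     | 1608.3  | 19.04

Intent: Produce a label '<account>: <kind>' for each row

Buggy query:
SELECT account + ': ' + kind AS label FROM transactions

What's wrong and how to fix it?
Bug: SQLite uses || for string concatenation; + coerces text to numbers (yielding 0)

Fix: Replace + with || to concatenate text

Corrected query:
SELECT account || ': ' || kind AS label FROM transactions

Result:
label              
-------------------
ACC-102: interest  
ACC-105: refund    
ACC-101: deposit   
ACC-105: withdrawal
ACC-101: transfer  
ACC-102: interest  
ACC-102: deposit   
ACC-102: payment   
ACC-102: refund    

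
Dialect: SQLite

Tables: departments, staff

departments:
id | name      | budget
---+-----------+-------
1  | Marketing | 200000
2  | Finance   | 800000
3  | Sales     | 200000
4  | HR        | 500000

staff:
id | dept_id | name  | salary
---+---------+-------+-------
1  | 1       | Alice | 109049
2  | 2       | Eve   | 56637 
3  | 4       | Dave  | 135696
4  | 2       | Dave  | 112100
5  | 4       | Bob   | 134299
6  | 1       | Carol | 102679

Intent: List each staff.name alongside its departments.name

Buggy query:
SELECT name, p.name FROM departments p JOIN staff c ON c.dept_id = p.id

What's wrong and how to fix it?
Bug: 'name' exists in both joined tables, so the database can't tell which one is meant

Fix: Qualify the column with its table alias (c.name)

Corrected query:
SELECT c.name, p.name FROM departments p JOIN staff c ON c.dept_id = p.id

Result:
name  | name     
------+----------
Alice | Marketing
Eve   | Finance  
Dave  | HR       
Dave  | Finance  
Bob   | HR       
Carol | Marketing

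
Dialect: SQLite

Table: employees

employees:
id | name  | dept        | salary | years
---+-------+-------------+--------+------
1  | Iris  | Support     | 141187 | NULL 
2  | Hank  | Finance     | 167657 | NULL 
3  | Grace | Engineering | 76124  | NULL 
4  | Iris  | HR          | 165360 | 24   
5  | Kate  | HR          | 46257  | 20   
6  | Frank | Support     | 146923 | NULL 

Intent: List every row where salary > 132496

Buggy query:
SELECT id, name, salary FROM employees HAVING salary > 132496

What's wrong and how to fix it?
Bug: HAVING filters the output of aggregation, but this query has no GROUP BY and no aggregate functions, so SQLite rejects it (HAVING clause on a non-aggregate query); the condition here is per row

Fix: Replace HAVING with WHERE since the condition applies to individual rows

Corrected query:
SELECT id, name, salary FROM employees WHERE salary > 132496

Result:
id | name  | salary
---+-------+-------
1  | Iris  | 141187
2  | Hank  | 167657
4  | Iris  | 165360
6  | Frank | 146923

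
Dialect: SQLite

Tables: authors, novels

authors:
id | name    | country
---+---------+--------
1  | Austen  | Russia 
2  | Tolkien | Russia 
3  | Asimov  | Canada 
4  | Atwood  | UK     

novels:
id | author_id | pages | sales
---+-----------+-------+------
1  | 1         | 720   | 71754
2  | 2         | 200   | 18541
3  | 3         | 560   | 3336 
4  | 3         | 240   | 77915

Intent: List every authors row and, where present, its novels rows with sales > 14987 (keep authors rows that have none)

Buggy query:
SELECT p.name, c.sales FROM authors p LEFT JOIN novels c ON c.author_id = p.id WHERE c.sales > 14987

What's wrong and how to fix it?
Bug: A WHERE condition on the right-hand table after LEFT JOIN drops unmatched parents

Fix: Move the right-table condition into the ON clause so unmatched parents are kept

Corrected query:
SELECT p.name, c.sales FROM authors p LEFT JOIN novels c ON c.author_id = p.id AND c.sales > 14987

Result:
name    | sales
--------+------
Austen  | 71754
Tolkien | 18541
Asimov  | 77915
Atwood  | NULL 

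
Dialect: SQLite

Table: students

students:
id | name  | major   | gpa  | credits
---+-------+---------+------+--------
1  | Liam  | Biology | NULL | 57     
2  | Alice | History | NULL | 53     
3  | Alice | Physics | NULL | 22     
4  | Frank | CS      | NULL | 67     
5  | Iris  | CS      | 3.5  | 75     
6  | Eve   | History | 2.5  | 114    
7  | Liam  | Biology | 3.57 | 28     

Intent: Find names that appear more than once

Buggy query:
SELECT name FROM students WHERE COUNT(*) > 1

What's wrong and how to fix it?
Bug: COUNT(*) is an aggregate and cannot be used in WHERE

Fix: Group first, then use HAVING for the count condition

Corrected query:
SELECT name FROM students GROUP BY name HAVING COUNT(*) > 1

Result:
name 
-----
Alice
Liam 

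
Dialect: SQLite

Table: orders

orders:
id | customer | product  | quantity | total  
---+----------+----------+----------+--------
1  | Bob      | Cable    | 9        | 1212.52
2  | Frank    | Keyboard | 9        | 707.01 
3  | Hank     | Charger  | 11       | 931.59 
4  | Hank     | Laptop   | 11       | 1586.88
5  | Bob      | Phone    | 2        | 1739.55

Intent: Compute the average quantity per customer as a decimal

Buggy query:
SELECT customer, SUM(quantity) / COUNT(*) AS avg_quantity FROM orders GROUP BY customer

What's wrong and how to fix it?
Bug: Both operands are integers, so '/' performs integer division and truncates

Fix: Multiply by 1.0 (or CAST to REAL) to force floating-point division

Corrected query:
SELECT customer, SUM(quantity) * 1.0 / COUNT(*) AS avg_quantity FROM orders GROUP BY customer

Result:
customer | avg_quantity
---------+-------------
Bob      | 5.5         
Frank    | 9           
Hank     | 11          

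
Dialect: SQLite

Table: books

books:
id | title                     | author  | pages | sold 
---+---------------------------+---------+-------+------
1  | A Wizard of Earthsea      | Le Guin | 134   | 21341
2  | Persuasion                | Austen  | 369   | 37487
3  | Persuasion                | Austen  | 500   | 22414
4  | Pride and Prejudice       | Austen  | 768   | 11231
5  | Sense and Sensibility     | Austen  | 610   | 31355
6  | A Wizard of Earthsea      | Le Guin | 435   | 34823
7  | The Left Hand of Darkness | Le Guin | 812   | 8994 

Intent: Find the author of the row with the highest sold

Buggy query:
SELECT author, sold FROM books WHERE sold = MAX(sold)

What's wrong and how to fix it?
Bug: WHERE is evaluated per row; an aggregate over the whole table isn't defined there

Fix: Use a subquery: WHERE sold = (SELECT MAX(sold) FROM books)

Corrected query:
SELECT author, sold FROM books WHERE sold = (SELECT MAX(sold) FROM books)

Result:
author | sold 
-------+------
Austen | 37487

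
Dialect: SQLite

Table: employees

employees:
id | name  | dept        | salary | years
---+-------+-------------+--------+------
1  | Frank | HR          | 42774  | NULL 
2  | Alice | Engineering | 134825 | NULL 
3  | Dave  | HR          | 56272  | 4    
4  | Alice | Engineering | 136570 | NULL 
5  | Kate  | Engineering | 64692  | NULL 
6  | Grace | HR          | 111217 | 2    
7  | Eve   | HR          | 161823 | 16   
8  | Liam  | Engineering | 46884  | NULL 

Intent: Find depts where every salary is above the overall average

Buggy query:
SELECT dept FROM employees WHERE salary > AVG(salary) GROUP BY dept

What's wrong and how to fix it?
Bug: WHERE evaluates per row before aggregation, so AVG() is unavailable

Fix: Compute the overall average in a scalar subquery and compare each group's MIN against it in HAVING

Corrected query:
SELECT dept FROM employees GROUP BY dept HAVING MIN(salary) > (SELECT AVG(salary) FROM employees)

Result:
(no rows)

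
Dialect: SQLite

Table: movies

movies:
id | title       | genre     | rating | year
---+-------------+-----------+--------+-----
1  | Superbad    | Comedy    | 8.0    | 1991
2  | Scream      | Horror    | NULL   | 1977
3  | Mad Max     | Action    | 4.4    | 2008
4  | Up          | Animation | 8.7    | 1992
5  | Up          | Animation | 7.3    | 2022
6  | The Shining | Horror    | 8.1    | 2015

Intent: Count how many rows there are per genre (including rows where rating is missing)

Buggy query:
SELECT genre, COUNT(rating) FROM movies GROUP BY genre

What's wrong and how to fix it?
Bug: COUNT(column) counts non-NULL values only; rows with NULL rating aren't counted

Fix: Use COUNT(*) to count all rows regardless of NULL

Corrected query:
SELECT genre, COUNT(*) FROM movies GROUP BY genre

Result:
genre     | COUNT(*)
----------+---------
Action    | 1       
Animation | 2       
Comedy    | 1       
Horror    | 2       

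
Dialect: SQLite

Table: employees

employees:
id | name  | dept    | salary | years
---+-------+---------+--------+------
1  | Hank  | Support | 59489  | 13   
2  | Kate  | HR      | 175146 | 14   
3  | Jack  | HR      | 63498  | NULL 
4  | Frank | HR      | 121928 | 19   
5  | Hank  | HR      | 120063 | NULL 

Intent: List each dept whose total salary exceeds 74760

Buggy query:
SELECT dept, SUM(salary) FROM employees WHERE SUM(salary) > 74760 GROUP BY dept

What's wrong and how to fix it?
Bug: SUM(salary) is an aggregate, but WHERE filters rows before aggregation

Fix: Move the aggregate condition to a HAVING clause

Corrected query:
SELECT dept, SUM(salary) FROM employees GROUP BY dept HAVING SUM(salary) > 74760

Result:
dept | SUM(salary)
-----+------------
HR   | 480635     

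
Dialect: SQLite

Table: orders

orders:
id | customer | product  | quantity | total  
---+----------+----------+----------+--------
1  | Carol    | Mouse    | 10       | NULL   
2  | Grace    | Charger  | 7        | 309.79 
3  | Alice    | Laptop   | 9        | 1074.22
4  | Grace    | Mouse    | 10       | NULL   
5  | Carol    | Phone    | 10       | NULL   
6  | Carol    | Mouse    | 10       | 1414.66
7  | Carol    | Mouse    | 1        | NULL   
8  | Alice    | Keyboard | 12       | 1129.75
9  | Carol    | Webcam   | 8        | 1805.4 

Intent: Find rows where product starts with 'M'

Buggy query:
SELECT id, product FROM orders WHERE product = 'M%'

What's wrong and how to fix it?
Bug: Wildcards only work with LIKE; '=' treats '%' as a literal character

Fix: Use LIKE for wildcard pattern matching

Corrected query:
SELECT id, product FROM orders WHERE product LIKE 'M%'

Result:
id | product
---+--------
1  | Mouse  
4  | Mouse  
6  | Mouse  
7  | Mouse  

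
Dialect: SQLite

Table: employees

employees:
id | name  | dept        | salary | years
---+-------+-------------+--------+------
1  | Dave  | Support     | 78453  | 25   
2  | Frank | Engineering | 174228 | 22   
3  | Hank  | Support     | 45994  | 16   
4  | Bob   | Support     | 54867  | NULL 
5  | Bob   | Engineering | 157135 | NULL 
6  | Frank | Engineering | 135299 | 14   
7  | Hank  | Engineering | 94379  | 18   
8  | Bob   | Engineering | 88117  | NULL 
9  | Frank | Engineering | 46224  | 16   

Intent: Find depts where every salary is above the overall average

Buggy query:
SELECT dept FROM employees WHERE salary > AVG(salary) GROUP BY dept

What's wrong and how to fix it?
Bug: AVG() is an aggregate; it can't sit directly in WHERE

Fix: Compute the overall average in a scalar subquery and compare each group's MIN against it in HAVING

Corrected query:
SELECT dept FROM employees GROUP BY dept HAVING MIN(salary) > (SELECT AVG(salary) FROM employees)

Result:
(no rows)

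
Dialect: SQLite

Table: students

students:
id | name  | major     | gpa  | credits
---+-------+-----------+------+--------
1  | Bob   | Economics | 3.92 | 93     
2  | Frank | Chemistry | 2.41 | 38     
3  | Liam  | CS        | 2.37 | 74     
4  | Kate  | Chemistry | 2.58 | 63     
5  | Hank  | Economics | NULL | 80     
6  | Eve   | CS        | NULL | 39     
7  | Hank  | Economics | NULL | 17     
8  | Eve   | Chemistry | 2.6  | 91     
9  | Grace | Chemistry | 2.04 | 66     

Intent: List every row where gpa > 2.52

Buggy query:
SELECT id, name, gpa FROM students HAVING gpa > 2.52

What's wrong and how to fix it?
Bug: HAVING filters the output of aggregation, but this query has no GROUP BY and no aggregate functions, so SQLite rejects it (HAVING clause on a non-aggregate query); the condition here is per row

Fix: Replace HAVING with WHERE since the condition applies to individual rows

Corrected query:
SELECT id, name, gpa FROM students WHERE gpa > 2.52

Result:
id | name | gpa 
---+------+-----
1  | Bob  | 3.92
4  | Kate | 2.58
8  | Eve  | 2.6 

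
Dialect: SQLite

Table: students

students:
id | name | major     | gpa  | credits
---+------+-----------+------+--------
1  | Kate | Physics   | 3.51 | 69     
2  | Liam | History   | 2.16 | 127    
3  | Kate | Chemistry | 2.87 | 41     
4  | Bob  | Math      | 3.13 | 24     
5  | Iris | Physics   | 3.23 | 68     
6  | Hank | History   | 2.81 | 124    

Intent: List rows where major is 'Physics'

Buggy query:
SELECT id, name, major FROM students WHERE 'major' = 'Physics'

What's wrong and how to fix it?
Bug: 'major' in single quotes is a string literal, not the column; the comparison is literal-vs-literal and never true

Fix: Reference the column as major without single quotes

Corrected query:
SELECT id, name, major FROM students WHERE major = 'Physics'

Result:
id | name | major  
---+------+--------
1  | Kate | Physics
5  | Iris | Physics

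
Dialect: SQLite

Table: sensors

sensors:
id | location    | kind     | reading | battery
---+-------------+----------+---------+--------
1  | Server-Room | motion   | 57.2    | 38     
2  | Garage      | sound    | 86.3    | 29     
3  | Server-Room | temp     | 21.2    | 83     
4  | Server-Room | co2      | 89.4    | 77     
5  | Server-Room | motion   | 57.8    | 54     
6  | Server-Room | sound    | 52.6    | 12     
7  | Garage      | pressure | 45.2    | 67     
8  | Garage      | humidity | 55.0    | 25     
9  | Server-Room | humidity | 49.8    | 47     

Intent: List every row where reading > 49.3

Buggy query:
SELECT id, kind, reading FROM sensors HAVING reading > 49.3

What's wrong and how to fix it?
Bug: This is a non-aggregate query (no GROUP BY, no aggregates), so in SQLite the HAVING clause is invalid here; a row-level condition belongs in WHERE

Fix: Use WHERE for row-level filtering

Corrected query:
SELECT id, kind, reading FROM sensors WHERE reading > 49.3

Result:
id | kind     | reading
---+----------+--------
1  | motion   | 57.2   
2  | sound    | 86.3   
4  | co2      | 89.4   
5  | motion   | 57.8   
6  | sound    | 52.6   
8  | humidity | 55     
9  | humidity | 49.8   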